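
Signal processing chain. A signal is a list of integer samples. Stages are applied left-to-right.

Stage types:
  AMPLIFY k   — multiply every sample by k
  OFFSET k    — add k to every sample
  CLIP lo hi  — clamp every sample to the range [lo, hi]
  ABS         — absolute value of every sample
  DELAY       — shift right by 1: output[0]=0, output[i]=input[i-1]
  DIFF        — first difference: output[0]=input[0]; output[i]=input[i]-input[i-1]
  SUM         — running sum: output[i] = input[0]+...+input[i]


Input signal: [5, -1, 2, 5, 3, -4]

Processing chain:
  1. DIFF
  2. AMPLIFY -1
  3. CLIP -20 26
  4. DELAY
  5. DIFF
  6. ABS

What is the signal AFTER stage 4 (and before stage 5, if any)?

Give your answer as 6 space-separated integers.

Answer: 0 -5 6 -3 -3 2

Derivation:
Input: [5, -1, 2, 5, 3, -4]
Stage 1 (DIFF): s[0]=5, -1-5=-6, 2--1=3, 5-2=3, 3-5=-2, -4-3=-7 -> [5, -6, 3, 3, -2, -7]
Stage 2 (AMPLIFY -1): 5*-1=-5, -6*-1=6, 3*-1=-3, 3*-1=-3, -2*-1=2, -7*-1=7 -> [-5, 6, -3, -3, 2, 7]
Stage 3 (CLIP -20 26): clip(-5,-20,26)=-5, clip(6,-20,26)=6, clip(-3,-20,26)=-3, clip(-3,-20,26)=-3, clip(2,-20,26)=2, clip(7,-20,26)=7 -> [-5, 6, -3, -3, 2, 7]
Stage 4 (DELAY): [0, -5, 6, -3, -3, 2] = [0, -5, 6, -3, -3, 2] -> [0, -5, 6, -3, -3, 2]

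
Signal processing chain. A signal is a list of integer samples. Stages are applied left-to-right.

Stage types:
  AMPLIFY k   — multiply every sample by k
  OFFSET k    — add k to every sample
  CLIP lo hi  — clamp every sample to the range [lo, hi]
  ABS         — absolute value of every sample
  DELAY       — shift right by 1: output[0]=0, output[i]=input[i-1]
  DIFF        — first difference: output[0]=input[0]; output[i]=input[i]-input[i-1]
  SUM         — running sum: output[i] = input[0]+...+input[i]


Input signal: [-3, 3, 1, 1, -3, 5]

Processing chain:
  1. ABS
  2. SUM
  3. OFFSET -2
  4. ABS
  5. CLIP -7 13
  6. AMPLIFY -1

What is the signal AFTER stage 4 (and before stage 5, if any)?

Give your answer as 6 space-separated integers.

Answer: 1 4 5 6 9 14

Derivation:
Input: [-3, 3, 1, 1, -3, 5]
Stage 1 (ABS): |-3|=3, |3|=3, |1|=1, |1|=1, |-3|=3, |5|=5 -> [3, 3, 1, 1, 3, 5]
Stage 2 (SUM): sum[0..0]=3, sum[0..1]=6, sum[0..2]=7, sum[0..3]=8, sum[0..4]=11, sum[0..5]=16 -> [3, 6, 7, 8, 11, 16]
Stage 3 (OFFSET -2): 3+-2=1, 6+-2=4, 7+-2=5, 8+-2=6, 11+-2=9, 16+-2=14 -> [1, 4, 5, 6, 9, 14]
Stage 4 (ABS): |1|=1, |4|=4, |5|=5, |6|=6, |9|=9, |14|=14 -> [1, 4, 5, 6, 9, 14]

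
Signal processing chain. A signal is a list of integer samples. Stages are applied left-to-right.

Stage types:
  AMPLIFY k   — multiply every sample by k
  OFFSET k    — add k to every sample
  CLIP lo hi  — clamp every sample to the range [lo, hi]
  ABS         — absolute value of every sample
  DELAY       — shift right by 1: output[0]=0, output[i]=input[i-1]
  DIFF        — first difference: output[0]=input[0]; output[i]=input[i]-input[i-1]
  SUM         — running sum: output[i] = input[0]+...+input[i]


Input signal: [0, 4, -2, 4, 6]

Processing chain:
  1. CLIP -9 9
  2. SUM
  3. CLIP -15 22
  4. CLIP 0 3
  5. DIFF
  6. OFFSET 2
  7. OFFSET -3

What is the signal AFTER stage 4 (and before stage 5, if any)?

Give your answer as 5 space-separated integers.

Input: [0, 4, -2, 4, 6]
Stage 1 (CLIP -9 9): clip(0,-9,9)=0, clip(4,-9,9)=4, clip(-2,-9,9)=-2, clip(4,-9,9)=4, clip(6,-9,9)=6 -> [0, 4, -2, 4, 6]
Stage 2 (SUM): sum[0..0]=0, sum[0..1]=4, sum[0..2]=2, sum[0..3]=6, sum[0..4]=12 -> [0, 4, 2, 6, 12]
Stage 3 (CLIP -15 22): clip(0,-15,22)=0, clip(4,-15,22)=4, clip(2,-15,22)=2, clip(6,-15,22)=6, clip(12,-15,22)=12 -> [0, 4, 2, 6, 12]
Stage 4 (CLIP 0 3): clip(0,0,3)=0, clip(4,0,3)=3, clip(2,0,3)=2, clip(6,0,3)=3, clip(12,0,3)=3 -> [0, 3, 2, 3, 3]

Answer: 0 3 2 3 3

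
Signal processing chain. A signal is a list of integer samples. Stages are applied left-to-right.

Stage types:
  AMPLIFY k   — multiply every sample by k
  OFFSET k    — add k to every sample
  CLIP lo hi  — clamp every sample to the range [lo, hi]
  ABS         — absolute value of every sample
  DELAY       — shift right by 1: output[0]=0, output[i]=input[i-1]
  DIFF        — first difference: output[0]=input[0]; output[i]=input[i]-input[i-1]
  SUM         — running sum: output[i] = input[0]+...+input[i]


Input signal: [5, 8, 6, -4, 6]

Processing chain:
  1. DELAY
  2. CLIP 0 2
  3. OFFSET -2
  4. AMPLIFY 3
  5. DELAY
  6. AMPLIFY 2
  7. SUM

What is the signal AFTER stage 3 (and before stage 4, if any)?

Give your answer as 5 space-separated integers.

Input: [5, 8, 6, -4, 6]
Stage 1 (DELAY): [0, 5, 8, 6, -4] = [0, 5, 8, 6, -4] -> [0, 5, 8, 6, -4]
Stage 2 (CLIP 0 2): clip(0,0,2)=0, clip(5,0,2)=2, clip(8,0,2)=2, clip(6,0,2)=2, clip(-4,0,2)=0 -> [0, 2, 2, 2, 0]
Stage 3 (OFFSET -2): 0+-2=-2, 2+-2=0, 2+-2=0, 2+-2=0, 0+-2=-2 -> [-2, 0, 0, 0, -2]

Answer: -2 0 0 0 -2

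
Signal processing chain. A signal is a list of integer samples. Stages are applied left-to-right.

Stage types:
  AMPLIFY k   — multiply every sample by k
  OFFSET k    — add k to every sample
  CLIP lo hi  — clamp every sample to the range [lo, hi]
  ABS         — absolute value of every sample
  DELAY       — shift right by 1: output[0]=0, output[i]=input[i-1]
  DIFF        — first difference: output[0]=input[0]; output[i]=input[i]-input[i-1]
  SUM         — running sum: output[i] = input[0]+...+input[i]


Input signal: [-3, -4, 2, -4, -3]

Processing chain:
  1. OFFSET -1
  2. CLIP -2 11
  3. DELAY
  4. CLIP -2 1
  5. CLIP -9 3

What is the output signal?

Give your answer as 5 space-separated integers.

Input: [-3, -4, 2, -4, -3]
Stage 1 (OFFSET -1): -3+-1=-4, -4+-1=-5, 2+-1=1, -4+-1=-5, -3+-1=-4 -> [-4, -5, 1, -5, -4]
Stage 2 (CLIP -2 11): clip(-4,-2,11)=-2, clip(-5,-2,11)=-2, clip(1,-2,11)=1, clip(-5,-2,11)=-2, clip(-4,-2,11)=-2 -> [-2, -2, 1, -2, -2]
Stage 3 (DELAY): [0, -2, -2, 1, -2] = [0, -2, -2, 1, -2] -> [0, -2, -2, 1, -2]
Stage 4 (CLIP -2 1): clip(0,-2,1)=0, clip(-2,-2,1)=-2, clip(-2,-2,1)=-2, clip(1,-2,1)=1, clip(-2,-2,1)=-2 -> [0, -2, -2, 1, -2]
Stage 5 (CLIP -9 3): clip(0,-9,3)=0, clip(-2,-9,3)=-2, clip(-2,-9,3)=-2, clip(1,-9,3)=1, clip(-2,-9,3)=-2 -> [0, -2, -2, 1, -2]

Answer: 0 -2 -2 1 -2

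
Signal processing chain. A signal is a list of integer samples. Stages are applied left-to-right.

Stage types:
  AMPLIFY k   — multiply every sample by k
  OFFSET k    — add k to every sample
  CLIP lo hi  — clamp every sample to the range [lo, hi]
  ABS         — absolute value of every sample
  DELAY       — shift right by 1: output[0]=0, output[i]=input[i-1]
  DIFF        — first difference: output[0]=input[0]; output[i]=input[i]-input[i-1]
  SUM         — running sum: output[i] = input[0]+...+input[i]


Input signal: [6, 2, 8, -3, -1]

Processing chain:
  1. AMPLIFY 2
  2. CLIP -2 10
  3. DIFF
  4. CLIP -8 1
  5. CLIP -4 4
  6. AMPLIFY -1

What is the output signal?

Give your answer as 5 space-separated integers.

Answer: -1 4 -1 4 0

Derivation:
Input: [6, 2, 8, -3, -1]
Stage 1 (AMPLIFY 2): 6*2=12, 2*2=4, 8*2=16, -3*2=-6, -1*2=-2 -> [12, 4, 16, -6, -2]
Stage 2 (CLIP -2 10): clip(12,-2,10)=10, clip(4,-2,10)=4, clip(16,-2,10)=10, clip(-6,-2,10)=-2, clip(-2,-2,10)=-2 -> [10, 4, 10, -2, -2]
Stage 3 (DIFF): s[0]=10, 4-10=-6, 10-4=6, -2-10=-12, -2--2=0 -> [10, -6, 6, -12, 0]
Stage 4 (CLIP -8 1): clip(10,-8,1)=1, clip(-6,-8,1)=-6, clip(6,-8,1)=1, clip(-12,-8,1)=-8, clip(0,-8,1)=0 -> [1, -6, 1, -8, 0]
Stage 5 (CLIP -4 4): clip(1,-4,4)=1, clip(-6,-4,4)=-4, clip(1,-4,4)=1, clip(-8,-4,4)=-4, clip(0,-4,4)=0 -> [1, -4, 1, -4, 0]
Stage 6 (AMPLIFY -1): 1*-1=-1, -4*-1=4, 1*-1=-1, -4*-1=4, 0*-1=0 -> [-1, 4, -1, 4, 0]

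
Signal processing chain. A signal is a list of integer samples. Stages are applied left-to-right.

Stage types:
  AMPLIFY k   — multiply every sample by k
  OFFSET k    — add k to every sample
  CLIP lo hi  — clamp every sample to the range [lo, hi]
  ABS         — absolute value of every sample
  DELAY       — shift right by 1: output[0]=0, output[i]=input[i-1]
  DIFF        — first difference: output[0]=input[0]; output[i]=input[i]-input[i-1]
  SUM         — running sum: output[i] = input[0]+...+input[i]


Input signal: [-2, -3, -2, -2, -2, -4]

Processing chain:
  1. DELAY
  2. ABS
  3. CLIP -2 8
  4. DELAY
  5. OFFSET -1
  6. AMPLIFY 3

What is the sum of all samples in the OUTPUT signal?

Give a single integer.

Answer: 9

Derivation:
Input: [-2, -3, -2, -2, -2, -4]
Stage 1 (DELAY): [0, -2, -3, -2, -2, -2] = [0, -2, -3, -2, -2, -2] -> [0, -2, -3, -2, -2, -2]
Stage 2 (ABS): |0|=0, |-2|=2, |-3|=3, |-2|=2, |-2|=2, |-2|=2 -> [0, 2, 3, 2, 2, 2]
Stage 3 (CLIP -2 8): clip(0,-2,8)=0, clip(2,-2,8)=2, clip(3,-2,8)=3, clip(2,-2,8)=2, clip(2,-2,8)=2, clip(2,-2,8)=2 -> [0, 2, 3, 2, 2, 2]
Stage 4 (DELAY): [0, 0, 2, 3, 2, 2] = [0, 0, 2, 3, 2, 2] -> [0, 0, 2, 3, 2, 2]
Stage 5 (OFFSET -1): 0+-1=-1, 0+-1=-1, 2+-1=1, 3+-1=2, 2+-1=1, 2+-1=1 -> [-1, -1, 1, 2, 1, 1]
Stage 6 (AMPLIFY 3): -1*3=-3, -1*3=-3, 1*3=3, 2*3=6, 1*3=3, 1*3=3 -> [-3, -3, 3, 6, 3, 3]
Output sum: 9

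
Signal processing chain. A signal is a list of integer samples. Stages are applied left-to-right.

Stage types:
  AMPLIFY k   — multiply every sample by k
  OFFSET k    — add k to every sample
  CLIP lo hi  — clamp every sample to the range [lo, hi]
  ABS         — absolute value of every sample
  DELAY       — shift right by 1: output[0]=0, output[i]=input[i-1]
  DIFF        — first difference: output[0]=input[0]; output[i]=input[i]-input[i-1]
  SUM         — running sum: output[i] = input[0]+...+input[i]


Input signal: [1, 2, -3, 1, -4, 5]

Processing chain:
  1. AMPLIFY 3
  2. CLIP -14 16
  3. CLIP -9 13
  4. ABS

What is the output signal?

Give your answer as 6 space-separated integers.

Input: [1, 2, -3, 1, -4, 5]
Stage 1 (AMPLIFY 3): 1*3=3, 2*3=6, -3*3=-9, 1*3=3, -4*3=-12, 5*3=15 -> [3, 6, -9, 3, -12, 15]
Stage 2 (CLIP -14 16): clip(3,-14,16)=3, clip(6,-14,16)=6, clip(-9,-14,16)=-9, clip(3,-14,16)=3, clip(-12,-14,16)=-12, clip(15,-14,16)=15 -> [3, 6, -9, 3, -12, 15]
Stage 3 (CLIP -9 13): clip(3,-9,13)=3, clip(6,-9,13)=6, clip(-9,-9,13)=-9, clip(3,-9,13)=3, clip(-12,-9,13)=-9, clip(15,-9,13)=13 -> [3, 6, -9, 3, -9, 13]
Stage 4 (ABS): |3|=3, |6|=6, |-9|=9, |3|=3, |-9|=9, |13|=13 -> [3, 6, 9, 3, 9, 13]

Answer: 3 6 9 3 9 13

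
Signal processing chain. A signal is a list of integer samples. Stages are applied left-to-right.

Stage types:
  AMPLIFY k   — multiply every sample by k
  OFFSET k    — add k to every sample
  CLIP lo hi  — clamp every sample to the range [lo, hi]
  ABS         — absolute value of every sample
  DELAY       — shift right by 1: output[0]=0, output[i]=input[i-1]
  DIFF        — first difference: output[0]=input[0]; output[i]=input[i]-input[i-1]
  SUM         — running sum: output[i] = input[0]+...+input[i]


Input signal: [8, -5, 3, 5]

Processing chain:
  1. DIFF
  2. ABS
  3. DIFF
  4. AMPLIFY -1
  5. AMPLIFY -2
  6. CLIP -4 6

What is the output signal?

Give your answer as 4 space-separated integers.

Answer: 6 6 -4 -4

Derivation:
Input: [8, -5, 3, 5]
Stage 1 (DIFF): s[0]=8, -5-8=-13, 3--5=8, 5-3=2 -> [8, -13, 8, 2]
Stage 2 (ABS): |8|=8, |-13|=13, |8|=8, |2|=2 -> [8, 13, 8, 2]
Stage 3 (DIFF): s[0]=8, 13-8=5, 8-13=-5, 2-8=-6 -> [8, 5, -5, -6]
Stage 4 (AMPLIFY -1): 8*-1=-8, 5*-1=-5, -5*-1=5, -6*-1=6 -> [-8, -5, 5, 6]
Stage 5 (AMPLIFY -2): -8*-2=16, -5*-2=10, 5*-2=-10, 6*-2=-12 -> [16, 10, -10, -12]
Stage 6 (CLIP -4 6): clip(16,-4,6)=6, clip(10,-4,6)=6, clip(-10,-4,6)=-4, clip(-12,-4,6)=-4 -> [6, 6, -4, -4]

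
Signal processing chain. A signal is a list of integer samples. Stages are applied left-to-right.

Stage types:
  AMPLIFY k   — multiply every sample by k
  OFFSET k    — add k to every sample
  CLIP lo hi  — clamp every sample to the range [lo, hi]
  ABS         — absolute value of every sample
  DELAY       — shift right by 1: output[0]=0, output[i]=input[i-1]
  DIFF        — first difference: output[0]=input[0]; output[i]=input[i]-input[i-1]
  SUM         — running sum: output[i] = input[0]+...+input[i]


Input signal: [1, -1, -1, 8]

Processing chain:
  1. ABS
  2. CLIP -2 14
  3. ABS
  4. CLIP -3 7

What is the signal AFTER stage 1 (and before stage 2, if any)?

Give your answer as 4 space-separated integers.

Input: [1, -1, -1, 8]
Stage 1 (ABS): |1|=1, |-1|=1, |-1|=1, |8|=8 -> [1, 1, 1, 8]

Answer: 1 1 1 8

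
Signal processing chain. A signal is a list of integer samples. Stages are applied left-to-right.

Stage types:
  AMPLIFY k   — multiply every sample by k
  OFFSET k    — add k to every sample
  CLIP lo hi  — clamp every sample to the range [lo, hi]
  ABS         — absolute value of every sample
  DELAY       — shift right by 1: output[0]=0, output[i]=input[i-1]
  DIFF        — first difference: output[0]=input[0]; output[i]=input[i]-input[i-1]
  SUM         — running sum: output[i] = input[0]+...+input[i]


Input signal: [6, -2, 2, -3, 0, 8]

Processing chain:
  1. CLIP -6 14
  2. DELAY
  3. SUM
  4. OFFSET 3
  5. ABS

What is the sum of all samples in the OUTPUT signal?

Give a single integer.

Input: [6, -2, 2, -3, 0, 8]
Stage 1 (CLIP -6 14): clip(6,-6,14)=6, clip(-2,-6,14)=-2, clip(2,-6,14)=2, clip(-3,-6,14)=-3, clip(0,-6,14)=0, clip(8,-6,14)=8 -> [6, -2, 2, -3, 0, 8]
Stage 2 (DELAY): [0, 6, -2, 2, -3, 0] = [0, 6, -2, 2, -3, 0] -> [0, 6, -2, 2, -3, 0]
Stage 3 (SUM): sum[0..0]=0, sum[0..1]=6, sum[0..2]=4, sum[0..3]=6, sum[0..4]=3, sum[0..5]=3 -> [0, 6, 4, 6, 3, 3]
Stage 4 (OFFSET 3): 0+3=3, 6+3=9, 4+3=7, 6+3=9, 3+3=6, 3+3=6 -> [3, 9, 7, 9, 6, 6]
Stage 5 (ABS): |3|=3, |9|=9, |7|=7, |9|=9, |6|=6, |6|=6 -> [3, 9, 7, 9, 6, 6]
Output sum: 40

Answer: 40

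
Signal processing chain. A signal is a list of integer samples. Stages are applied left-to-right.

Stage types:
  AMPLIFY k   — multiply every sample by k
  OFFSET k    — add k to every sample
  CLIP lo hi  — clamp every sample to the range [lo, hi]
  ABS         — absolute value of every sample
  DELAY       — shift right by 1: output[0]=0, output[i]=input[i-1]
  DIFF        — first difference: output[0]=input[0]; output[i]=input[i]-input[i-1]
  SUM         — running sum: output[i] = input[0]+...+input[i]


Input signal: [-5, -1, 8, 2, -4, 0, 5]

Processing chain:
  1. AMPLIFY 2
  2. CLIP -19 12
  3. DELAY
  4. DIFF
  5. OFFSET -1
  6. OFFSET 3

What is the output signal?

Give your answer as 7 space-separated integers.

Answer: 2 -8 10 16 -6 -10 10

Derivation:
Input: [-5, -1, 8, 2, -4, 0, 5]
Stage 1 (AMPLIFY 2): -5*2=-10, -1*2=-2, 8*2=16, 2*2=4, -4*2=-8, 0*2=0, 5*2=10 -> [-10, -2, 16, 4, -8, 0, 10]
Stage 2 (CLIP -19 12): clip(-10,-19,12)=-10, clip(-2,-19,12)=-2, clip(16,-19,12)=12, clip(4,-19,12)=4, clip(-8,-19,12)=-8, clip(0,-19,12)=0, clip(10,-19,12)=10 -> [-10, -2, 12, 4, -8, 0, 10]
Stage 3 (DELAY): [0, -10, -2, 12, 4, -8, 0] = [0, -10, -2, 12, 4, -8, 0] -> [0, -10, -2, 12, 4, -8, 0]
Stage 4 (DIFF): s[0]=0, -10-0=-10, -2--10=8, 12--2=14, 4-12=-8, -8-4=-12, 0--8=8 -> [0, -10, 8, 14, -8, -12, 8]
Stage 5 (OFFSET -1): 0+-1=-1, -10+-1=-11, 8+-1=7, 14+-1=13, -8+-1=-9, -12+-1=-13, 8+-1=7 -> [-1, -11, 7, 13, -9, -13, 7]
Stage 6 (OFFSET 3): -1+3=2, -11+3=-8, 7+3=10, 13+3=16, -9+3=-6, -13+3=-10, 7+3=10 -> [2, -8, 10, 16, -6, -10, 10]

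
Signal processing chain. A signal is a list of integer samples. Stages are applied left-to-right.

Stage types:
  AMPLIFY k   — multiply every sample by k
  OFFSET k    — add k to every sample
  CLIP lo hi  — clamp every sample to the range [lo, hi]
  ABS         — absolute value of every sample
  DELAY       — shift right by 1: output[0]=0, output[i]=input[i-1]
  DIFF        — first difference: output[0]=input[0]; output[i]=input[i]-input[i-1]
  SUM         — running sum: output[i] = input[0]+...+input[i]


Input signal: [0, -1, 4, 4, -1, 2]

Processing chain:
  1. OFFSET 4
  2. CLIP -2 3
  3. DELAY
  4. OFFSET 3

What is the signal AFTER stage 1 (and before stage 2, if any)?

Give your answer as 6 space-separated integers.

Answer: 4 3 8 8 3 6

Derivation:
Input: [0, -1, 4, 4, -1, 2]
Stage 1 (OFFSET 4): 0+4=4, -1+4=3, 4+4=8, 4+4=8, -1+4=3, 2+4=6 -> [4, 3, 8, 8, 3, 6]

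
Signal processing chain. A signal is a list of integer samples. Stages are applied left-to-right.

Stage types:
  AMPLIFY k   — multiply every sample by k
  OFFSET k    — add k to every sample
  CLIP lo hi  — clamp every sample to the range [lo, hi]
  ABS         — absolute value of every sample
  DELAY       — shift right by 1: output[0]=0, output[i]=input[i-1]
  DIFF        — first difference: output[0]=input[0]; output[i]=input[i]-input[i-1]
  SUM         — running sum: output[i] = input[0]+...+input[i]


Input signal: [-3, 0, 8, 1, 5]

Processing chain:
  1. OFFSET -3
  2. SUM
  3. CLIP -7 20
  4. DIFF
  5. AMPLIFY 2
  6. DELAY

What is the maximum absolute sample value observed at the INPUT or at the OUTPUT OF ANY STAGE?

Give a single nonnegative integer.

Answer: 12

Derivation:
Input: [-3, 0, 8, 1, 5] (max |s|=8)
Stage 1 (OFFSET -3): -3+-3=-6, 0+-3=-3, 8+-3=5, 1+-3=-2, 5+-3=2 -> [-6, -3, 5, -2, 2] (max |s|=6)
Stage 2 (SUM): sum[0..0]=-6, sum[0..1]=-9, sum[0..2]=-4, sum[0..3]=-6, sum[0..4]=-4 -> [-6, -9, -4, -6, -4] (max |s|=9)
Stage 3 (CLIP -7 20): clip(-6,-7,20)=-6, clip(-9,-7,20)=-7, clip(-4,-7,20)=-4, clip(-6,-7,20)=-6, clip(-4,-7,20)=-4 -> [-6, -7, -4, -6, -4] (max |s|=7)
Stage 4 (DIFF): s[0]=-6, -7--6=-1, -4--7=3, -6--4=-2, -4--6=2 -> [-6, -1, 3, -2, 2] (max |s|=6)
Stage 5 (AMPLIFY 2): -6*2=-12, -1*2=-2, 3*2=6, -2*2=-4, 2*2=4 -> [-12, -2, 6, -4, 4] (max |s|=12)
Stage 6 (DELAY): [0, -12, -2, 6, -4] = [0, -12, -2, 6, -4] -> [0, -12, -2, 6, -4] (max |s|=12)
Overall max amplitude: 12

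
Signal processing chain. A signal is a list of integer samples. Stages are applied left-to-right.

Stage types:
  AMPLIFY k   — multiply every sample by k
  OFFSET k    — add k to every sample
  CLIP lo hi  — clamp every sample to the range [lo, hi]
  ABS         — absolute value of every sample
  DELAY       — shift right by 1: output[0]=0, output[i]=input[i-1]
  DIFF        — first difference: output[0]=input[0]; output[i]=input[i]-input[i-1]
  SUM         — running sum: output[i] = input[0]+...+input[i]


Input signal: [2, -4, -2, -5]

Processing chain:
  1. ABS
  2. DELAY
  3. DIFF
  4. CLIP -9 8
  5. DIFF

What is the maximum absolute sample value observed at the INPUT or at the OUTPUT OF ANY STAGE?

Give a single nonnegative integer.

Input: [2, -4, -2, -5] (max |s|=5)
Stage 1 (ABS): |2|=2, |-4|=4, |-2|=2, |-5|=5 -> [2, 4, 2, 5] (max |s|=5)
Stage 2 (DELAY): [0, 2, 4, 2] = [0, 2, 4, 2] -> [0, 2, 4, 2] (max |s|=4)
Stage 3 (DIFF): s[0]=0, 2-0=2, 4-2=2, 2-4=-2 -> [0, 2, 2, -2] (max |s|=2)
Stage 4 (CLIP -9 8): clip(0,-9,8)=0, clip(2,-9,8)=2, clip(2,-9,8)=2, clip(-2,-9,8)=-2 -> [0, 2, 2, -2] (max |s|=2)
Stage 5 (DIFF): s[0]=0, 2-0=2, 2-2=0, -2-2=-4 -> [0, 2, 0, -4] (max |s|=4)
Overall max amplitude: 5

Answer: 5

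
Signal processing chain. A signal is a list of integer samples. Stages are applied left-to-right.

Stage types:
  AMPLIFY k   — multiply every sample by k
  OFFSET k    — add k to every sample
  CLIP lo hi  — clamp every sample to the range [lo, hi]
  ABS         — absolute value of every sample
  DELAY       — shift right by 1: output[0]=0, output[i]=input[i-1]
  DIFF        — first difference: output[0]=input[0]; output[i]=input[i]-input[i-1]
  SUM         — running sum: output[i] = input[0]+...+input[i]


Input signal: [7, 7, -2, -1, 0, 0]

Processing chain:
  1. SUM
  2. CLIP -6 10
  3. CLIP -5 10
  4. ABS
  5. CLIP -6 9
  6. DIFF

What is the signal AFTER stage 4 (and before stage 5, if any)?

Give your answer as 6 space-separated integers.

Input: [7, 7, -2, -1, 0, 0]
Stage 1 (SUM): sum[0..0]=7, sum[0..1]=14, sum[0..2]=12, sum[0..3]=11, sum[0..4]=11, sum[0..5]=11 -> [7, 14, 12, 11, 11, 11]
Stage 2 (CLIP -6 10): clip(7,-6,10)=7, clip(14,-6,10)=10, clip(12,-6,10)=10, clip(11,-6,10)=10, clip(11,-6,10)=10, clip(11,-6,10)=10 -> [7, 10, 10, 10, 10, 10]
Stage 3 (CLIP -5 10): clip(7,-5,10)=7, clip(10,-5,10)=10, clip(10,-5,10)=10, clip(10,-5,10)=10, clip(10,-5,10)=10, clip(10,-5,10)=10 -> [7, 10, 10, 10, 10, 10]
Stage 4 (ABS): |7|=7, |10|=10, |10|=10, |10|=10, |10|=10, |10|=10 -> [7, 10, 10, 10, 10, 10]

Answer: 7 10 10 10 10 10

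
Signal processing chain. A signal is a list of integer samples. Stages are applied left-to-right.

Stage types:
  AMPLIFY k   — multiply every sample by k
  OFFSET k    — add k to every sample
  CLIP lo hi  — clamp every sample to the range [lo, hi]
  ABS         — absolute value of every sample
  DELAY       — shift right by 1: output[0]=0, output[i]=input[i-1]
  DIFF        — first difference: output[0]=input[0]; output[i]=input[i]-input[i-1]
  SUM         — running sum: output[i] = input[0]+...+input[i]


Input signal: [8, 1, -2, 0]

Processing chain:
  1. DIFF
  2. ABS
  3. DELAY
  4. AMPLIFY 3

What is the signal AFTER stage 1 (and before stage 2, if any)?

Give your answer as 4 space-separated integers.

Answer: 8 -7 -3 2

Derivation:
Input: [8, 1, -2, 0]
Stage 1 (DIFF): s[0]=8, 1-8=-7, -2-1=-3, 0--2=2 -> [8, -7, -3, 2]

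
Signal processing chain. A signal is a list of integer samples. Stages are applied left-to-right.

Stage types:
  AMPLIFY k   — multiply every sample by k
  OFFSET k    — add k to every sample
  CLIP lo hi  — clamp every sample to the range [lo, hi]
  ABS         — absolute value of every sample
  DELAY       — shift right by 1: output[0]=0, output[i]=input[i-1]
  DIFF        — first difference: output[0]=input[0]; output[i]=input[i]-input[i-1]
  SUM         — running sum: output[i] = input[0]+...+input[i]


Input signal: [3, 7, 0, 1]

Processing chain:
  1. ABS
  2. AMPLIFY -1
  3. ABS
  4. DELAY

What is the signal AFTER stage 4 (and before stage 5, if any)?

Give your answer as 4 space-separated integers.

Input: [3, 7, 0, 1]
Stage 1 (ABS): |3|=3, |7|=7, |0|=0, |1|=1 -> [3, 7, 0, 1]
Stage 2 (AMPLIFY -1): 3*-1=-3, 7*-1=-7, 0*-1=0, 1*-1=-1 -> [-3, -7, 0, -1]
Stage 3 (ABS): |-3|=3, |-7|=7, |0|=0, |-1|=1 -> [3, 7, 0, 1]
Stage 4 (DELAY): [0, 3, 7, 0] = [0, 3, 7, 0] -> [0, 3, 7, 0]

Answer: 0 3 7 0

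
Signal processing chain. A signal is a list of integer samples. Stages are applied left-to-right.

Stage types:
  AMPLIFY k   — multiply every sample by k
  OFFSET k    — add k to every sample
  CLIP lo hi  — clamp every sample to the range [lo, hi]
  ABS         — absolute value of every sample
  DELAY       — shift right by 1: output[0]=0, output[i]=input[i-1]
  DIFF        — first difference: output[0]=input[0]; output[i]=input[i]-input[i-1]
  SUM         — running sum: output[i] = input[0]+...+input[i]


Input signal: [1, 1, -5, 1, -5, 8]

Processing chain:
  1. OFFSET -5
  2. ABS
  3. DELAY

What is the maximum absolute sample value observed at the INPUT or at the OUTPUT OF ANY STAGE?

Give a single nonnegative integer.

Input: [1, 1, -5, 1, -5, 8] (max |s|=8)
Stage 1 (OFFSET -5): 1+-5=-4, 1+-5=-4, -5+-5=-10, 1+-5=-4, -5+-5=-10, 8+-5=3 -> [-4, -4, -10, -4, -10, 3] (max |s|=10)
Stage 2 (ABS): |-4|=4, |-4|=4, |-10|=10, |-4|=4, |-10|=10, |3|=3 -> [4, 4, 10, 4, 10, 3] (max |s|=10)
Stage 3 (DELAY): [0, 4, 4, 10, 4, 10] = [0, 4, 4, 10, 4, 10] -> [0, 4, 4, 10, 4, 10] (max |s|=10)
Overall max amplitude: 10

Answer: 10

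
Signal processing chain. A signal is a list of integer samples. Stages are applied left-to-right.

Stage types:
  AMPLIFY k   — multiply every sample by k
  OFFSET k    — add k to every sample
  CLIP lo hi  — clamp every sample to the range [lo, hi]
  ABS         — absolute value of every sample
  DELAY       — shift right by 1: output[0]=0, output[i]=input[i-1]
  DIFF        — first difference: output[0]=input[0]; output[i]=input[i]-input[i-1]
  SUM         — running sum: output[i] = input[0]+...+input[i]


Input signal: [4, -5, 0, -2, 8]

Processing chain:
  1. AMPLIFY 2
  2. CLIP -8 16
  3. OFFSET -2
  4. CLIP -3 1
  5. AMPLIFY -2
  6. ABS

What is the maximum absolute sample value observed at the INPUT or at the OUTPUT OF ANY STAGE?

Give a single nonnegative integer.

Answer: 16

Derivation:
Input: [4, -5, 0, -2, 8] (max |s|=8)
Stage 1 (AMPLIFY 2): 4*2=8, -5*2=-10, 0*2=0, -2*2=-4, 8*2=16 -> [8, -10, 0, -4, 16] (max |s|=16)
Stage 2 (CLIP -8 16): clip(8,-8,16)=8, clip(-10,-8,16)=-8, clip(0,-8,16)=0, clip(-4,-8,16)=-4, clip(16,-8,16)=16 -> [8, -8, 0, -4, 16] (max |s|=16)
Stage 3 (OFFSET -2): 8+-2=6, -8+-2=-10, 0+-2=-2, -4+-2=-6, 16+-2=14 -> [6, -10, -2, -6, 14] (max |s|=14)
Stage 4 (CLIP -3 1): clip(6,-3,1)=1, clip(-10,-3,1)=-3, clip(-2,-3,1)=-2, clip(-6,-3,1)=-3, clip(14,-3,1)=1 -> [1, -3, -2, -3, 1] (max |s|=3)
Stage 5 (AMPLIFY -2): 1*-2=-2, -3*-2=6, -2*-2=4, -3*-2=6, 1*-2=-2 -> [-2, 6, 4, 6, -2] (max |s|=6)
Stage 6 (ABS): |-2|=2, |6|=6, |4|=4, |6|=6, |-2|=2 -> [2, 6, 4, 6, 2] (max |s|=6)
Overall max amplitude: 16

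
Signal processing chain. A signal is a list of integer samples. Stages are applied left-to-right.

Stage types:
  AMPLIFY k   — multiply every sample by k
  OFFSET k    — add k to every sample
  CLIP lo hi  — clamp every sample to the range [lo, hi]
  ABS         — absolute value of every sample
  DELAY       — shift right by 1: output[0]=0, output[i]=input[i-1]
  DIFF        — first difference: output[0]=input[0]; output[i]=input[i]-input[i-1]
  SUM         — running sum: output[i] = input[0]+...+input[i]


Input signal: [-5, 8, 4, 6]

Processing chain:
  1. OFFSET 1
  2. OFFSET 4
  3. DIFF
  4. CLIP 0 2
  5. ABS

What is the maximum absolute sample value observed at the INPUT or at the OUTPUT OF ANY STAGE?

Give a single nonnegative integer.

Input: [-5, 8, 4, 6] (max |s|=8)
Stage 1 (OFFSET 1): -5+1=-4, 8+1=9, 4+1=5, 6+1=7 -> [-4, 9, 5, 7] (max |s|=9)
Stage 2 (OFFSET 4): -4+4=0, 9+4=13, 5+4=9, 7+4=11 -> [0, 13, 9, 11] (max |s|=13)
Stage 3 (DIFF): s[0]=0, 13-0=13, 9-13=-4, 11-9=2 -> [0, 13, -4, 2] (max |s|=13)
Stage 4 (CLIP 0 2): clip(0,0,2)=0, clip(13,0,2)=2, clip(-4,0,2)=0, clip(2,0,2)=2 -> [0, 2, 0, 2] (max |s|=2)
Stage 5 (ABS): |0|=0, |2|=2, |0|=0, |2|=2 -> [0, 2, 0, 2] (max |s|=2)
Overall max amplitude: 13

Answer: 13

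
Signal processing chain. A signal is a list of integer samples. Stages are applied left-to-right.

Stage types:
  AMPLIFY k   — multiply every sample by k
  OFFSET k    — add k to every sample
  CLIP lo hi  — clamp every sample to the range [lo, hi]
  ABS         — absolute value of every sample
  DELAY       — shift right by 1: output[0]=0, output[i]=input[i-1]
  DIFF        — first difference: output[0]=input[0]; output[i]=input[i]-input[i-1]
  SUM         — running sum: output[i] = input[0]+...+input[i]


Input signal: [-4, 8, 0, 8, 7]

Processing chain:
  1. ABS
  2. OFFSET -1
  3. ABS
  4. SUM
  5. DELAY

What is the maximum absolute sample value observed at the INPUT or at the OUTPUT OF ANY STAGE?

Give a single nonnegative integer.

Answer: 24

Derivation:
Input: [-4, 8, 0, 8, 7] (max |s|=8)
Stage 1 (ABS): |-4|=4, |8|=8, |0|=0, |8|=8, |7|=7 -> [4, 8, 0, 8, 7] (max |s|=8)
Stage 2 (OFFSET -1): 4+-1=3, 8+-1=7, 0+-1=-1, 8+-1=7, 7+-1=6 -> [3, 7, -1, 7, 6] (max |s|=7)
Stage 3 (ABS): |3|=3, |7|=7, |-1|=1, |7|=7, |6|=6 -> [3, 7, 1, 7, 6] (max |s|=7)
Stage 4 (SUM): sum[0..0]=3, sum[0..1]=10, sum[0..2]=11, sum[0..3]=18, sum[0..4]=24 -> [3, 10, 11, 18, 24] (max |s|=24)
Stage 5 (DELAY): [0, 3, 10, 11, 18] = [0, 3, 10, 11, 18] -> [0, 3, 10, 11, 18] (max |s|=18)
Overall max amplitude: 24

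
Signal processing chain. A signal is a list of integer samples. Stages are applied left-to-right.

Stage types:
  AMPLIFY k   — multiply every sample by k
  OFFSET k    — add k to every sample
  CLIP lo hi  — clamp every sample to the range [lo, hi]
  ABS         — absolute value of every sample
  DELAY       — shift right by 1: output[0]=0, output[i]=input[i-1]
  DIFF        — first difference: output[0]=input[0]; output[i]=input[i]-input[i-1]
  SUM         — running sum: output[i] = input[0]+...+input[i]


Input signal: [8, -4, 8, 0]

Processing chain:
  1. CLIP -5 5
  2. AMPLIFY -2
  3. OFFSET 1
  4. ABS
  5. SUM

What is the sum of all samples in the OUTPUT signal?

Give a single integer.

Input: [8, -4, 8, 0]
Stage 1 (CLIP -5 5): clip(8,-5,5)=5, clip(-4,-5,5)=-4, clip(8,-5,5)=5, clip(0,-5,5)=0 -> [5, -4, 5, 0]
Stage 2 (AMPLIFY -2): 5*-2=-10, -4*-2=8, 5*-2=-10, 0*-2=0 -> [-10, 8, -10, 0]
Stage 3 (OFFSET 1): -10+1=-9, 8+1=9, -10+1=-9, 0+1=1 -> [-9, 9, -9, 1]
Stage 4 (ABS): |-9|=9, |9|=9, |-9|=9, |1|=1 -> [9, 9, 9, 1]
Stage 5 (SUM): sum[0..0]=9, sum[0..1]=18, sum[0..2]=27, sum[0..3]=28 -> [9, 18, 27, 28]
Output sum: 82

Answer: 82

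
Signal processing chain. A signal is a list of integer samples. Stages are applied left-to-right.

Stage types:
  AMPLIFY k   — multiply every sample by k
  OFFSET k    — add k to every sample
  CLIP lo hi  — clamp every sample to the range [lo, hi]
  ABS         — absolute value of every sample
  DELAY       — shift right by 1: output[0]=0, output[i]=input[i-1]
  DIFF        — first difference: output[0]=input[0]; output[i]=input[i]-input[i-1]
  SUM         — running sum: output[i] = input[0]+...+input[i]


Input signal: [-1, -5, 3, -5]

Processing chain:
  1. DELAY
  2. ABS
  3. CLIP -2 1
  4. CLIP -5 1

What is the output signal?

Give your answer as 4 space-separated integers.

Answer: 0 1 1 1

Derivation:
Input: [-1, -5, 3, -5]
Stage 1 (DELAY): [0, -1, -5, 3] = [0, -1, -5, 3] -> [0, -1, -5, 3]
Stage 2 (ABS): |0|=0, |-1|=1, |-5|=5, |3|=3 -> [0, 1, 5, 3]
Stage 3 (CLIP -2 1): clip(0,-2,1)=0, clip(1,-2,1)=1, clip(5,-2,1)=1, clip(3,-2,1)=1 -> [0, 1, 1, 1]
Stage 4 (CLIP -5 1): clip(0,-5,1)=0, clip(1,-5,1)=1, clip(1,-5,1)=1, clip(1,-5,1)=1 -> [0, 1, 1, 1]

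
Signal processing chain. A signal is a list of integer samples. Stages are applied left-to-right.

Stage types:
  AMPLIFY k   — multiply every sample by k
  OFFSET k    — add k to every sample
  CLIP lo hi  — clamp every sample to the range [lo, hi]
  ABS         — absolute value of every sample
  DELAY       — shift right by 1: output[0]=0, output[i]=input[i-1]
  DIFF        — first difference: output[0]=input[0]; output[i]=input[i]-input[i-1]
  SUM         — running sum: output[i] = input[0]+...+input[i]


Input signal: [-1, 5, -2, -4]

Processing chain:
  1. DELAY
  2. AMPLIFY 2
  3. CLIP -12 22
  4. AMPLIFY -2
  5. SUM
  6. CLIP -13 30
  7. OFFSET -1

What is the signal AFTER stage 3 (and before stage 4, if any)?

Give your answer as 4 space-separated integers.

Input: [-1, 5, -2, -4]
Stage 1 (DELAY): [0, -1, 5, -2] = [0, -1, 5, -2] -> [0, -1, 5, -2]
Stage 2 (AMPLIFY 2): 0*2=0, -1*2=-2, 5*2=10, -2*2=-4 -> [0, -2, 10, -4]
Stage 3 (CLIP -12 22): clip(0,-12,22)=0, clip(-2,-12,22)=-2, clip(10,-12,22)=10, clip(-4,-12,22)=-4 -> [0, -2, 10, -4]

Answer: 0 -2 10 -4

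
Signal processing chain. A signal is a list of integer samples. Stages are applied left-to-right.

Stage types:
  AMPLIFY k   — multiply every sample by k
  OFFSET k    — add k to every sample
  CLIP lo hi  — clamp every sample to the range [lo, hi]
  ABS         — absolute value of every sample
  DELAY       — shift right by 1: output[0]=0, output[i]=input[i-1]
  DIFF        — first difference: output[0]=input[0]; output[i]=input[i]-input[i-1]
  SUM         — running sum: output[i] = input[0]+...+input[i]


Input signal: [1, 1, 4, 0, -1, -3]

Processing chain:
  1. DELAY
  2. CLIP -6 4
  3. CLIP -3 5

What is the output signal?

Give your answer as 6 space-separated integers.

Input: [1, 1, 4, 0, -1, -3]
Stage 1 (DELAY): [0, 1, 1, 4, 0, -1] = [0, 1, 1, 4, 0, -1] -> [0, 1, 1, 4, 0, -1]
Stage 2 (CLIP -6 4): clip(0,-6,4)=0, clip(1,-6,4)=1, clip(1,-6,4)=1, clip(4,-6,4)=4, clip(0,-6,4)=0, clip(-1,-6,4)=-1 -> [0, 1, 1, 4, 0, -1]
Stage 3 (CLIP -3 5): clip(0,-3,5)=0, clip(1,-3,5)=1, clip(1,-3,5)=1, clip(4,-3,5)=4, clip(0,-3,5)=0, clip(-1,-3,5)=-1 -> [0, 1, 1, 4, 0, -1]

Answer: 0 1 1 4 0 -1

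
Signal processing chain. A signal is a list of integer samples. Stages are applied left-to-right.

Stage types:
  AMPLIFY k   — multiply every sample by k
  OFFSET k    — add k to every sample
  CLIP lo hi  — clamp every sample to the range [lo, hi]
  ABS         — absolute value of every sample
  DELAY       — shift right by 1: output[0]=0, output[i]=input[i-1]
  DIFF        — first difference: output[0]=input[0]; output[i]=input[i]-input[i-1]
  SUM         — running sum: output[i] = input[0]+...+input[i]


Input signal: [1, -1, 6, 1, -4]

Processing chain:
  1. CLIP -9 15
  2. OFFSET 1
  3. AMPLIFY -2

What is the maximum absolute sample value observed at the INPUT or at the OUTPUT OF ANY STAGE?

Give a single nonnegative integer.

Answer: 14

Derivation:
Input: [1, -1, 6, 1, -4] (max |s|=6)
Stage 1 (CLIP -9 15): clip(1,-9,15)=1, clip(-1,-9,15)=-1, clip(6,-9,15)=6, clip(1,-9,15)=1, clip(-4,-9,15)=-4 -> [1, -1, 6, 1, -4] (max |s|=6)
Stage 2 (OFFSET 1): 1+1=2, -1+1=0, 6+1=7, 1+1=2, -4+1=-3 -> [2, 0, 7, 2, -3] (max |s|=7)
Stage 3 (AMPLIFY -2): 2*-2=-4, 0*-2=0, 7*-2=-14, 2*-2=-4, -3*-2=6 -> [-4, 0, -14, -4, 6] (max |s|=14)
Overall max amplitude: 14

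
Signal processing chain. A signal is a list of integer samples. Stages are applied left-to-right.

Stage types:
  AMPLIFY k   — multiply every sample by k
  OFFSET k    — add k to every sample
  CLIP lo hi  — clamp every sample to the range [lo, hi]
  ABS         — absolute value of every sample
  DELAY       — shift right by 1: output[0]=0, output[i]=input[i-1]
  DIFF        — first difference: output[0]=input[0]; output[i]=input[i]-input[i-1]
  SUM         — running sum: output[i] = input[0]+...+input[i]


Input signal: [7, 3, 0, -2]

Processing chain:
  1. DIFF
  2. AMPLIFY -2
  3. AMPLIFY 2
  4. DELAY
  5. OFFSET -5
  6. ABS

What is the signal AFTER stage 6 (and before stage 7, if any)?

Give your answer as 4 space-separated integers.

Answer: 5 33 11 7

Derivation:
Input: [7, 3, 0, -2]
Stage 1 (DIFF): s[0]=7, 3-7=-4, 0-3=-3, -2-0=-2 -> [7, -4, -3, -2]
Stage 2 (AMPLIFY -2): 7*-2=-14, -4*-2=8, -3*-2=6, -2*-2=4 -> [-14, 8, 6, 4]
Stage 3 (AMPLIFY 2): -14*2=-28, 8*2=16, 6*2=12, 4*2=8 -> [-28, 16, 12, 8]
Stage 4 (DELAY): [0, -28, 16, 12] = [0, -28, 16, 12] -> [0, -28, 16, 12]
Stage 5 (OFFSET -5): 0+-5=-5, -28+-5=-33, 16+-5=11, 12+-5=7 -> [-5, -33, 11, 7]
Stage 6 (ABS): |-5|=5, |-33|=33, |11|=11, |7|=7 -> [5, 33, 11, 7]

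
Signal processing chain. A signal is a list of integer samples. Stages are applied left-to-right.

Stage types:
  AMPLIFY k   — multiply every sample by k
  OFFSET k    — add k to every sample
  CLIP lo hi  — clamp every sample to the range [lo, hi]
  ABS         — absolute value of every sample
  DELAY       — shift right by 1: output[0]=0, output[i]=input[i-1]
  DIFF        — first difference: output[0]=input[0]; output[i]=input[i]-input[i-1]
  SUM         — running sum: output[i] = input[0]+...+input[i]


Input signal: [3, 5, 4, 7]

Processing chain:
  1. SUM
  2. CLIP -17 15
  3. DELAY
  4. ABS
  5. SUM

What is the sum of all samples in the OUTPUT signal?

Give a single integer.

Answer: 37

Derivation:
Input: [3, 5, 4, 7]
Stage 1 (SUM): sum[0..0]=3, sum[0..1]=8, sum[0..2]=12, sum[0..3]=19 -> [3, 8, 12, 19]
Stage 2 (CLIP -17 15): clip(3,-17,15)=3, clip(8,-17,15)=8, clip(12,-17,15)=12, clip(19,-17,15)=15 -> [3, 8, 12, 15]
Stage 3 (DELAY): [0, 3, 8, 12] = [0, 3, 8, 12] -> [0, 3, 8, 12]
Stage 4 (ABS): |0|=0, |3|=3, |8|=8, |12|=12 -> [0, 3, 8, 12]
Stage 5 (SUM): sum[0..0]=0, sum[0..1]=3, sum[0..2]=11, sum[0..3]=23 -> [0, 3, 11, 23]
Output sum: 37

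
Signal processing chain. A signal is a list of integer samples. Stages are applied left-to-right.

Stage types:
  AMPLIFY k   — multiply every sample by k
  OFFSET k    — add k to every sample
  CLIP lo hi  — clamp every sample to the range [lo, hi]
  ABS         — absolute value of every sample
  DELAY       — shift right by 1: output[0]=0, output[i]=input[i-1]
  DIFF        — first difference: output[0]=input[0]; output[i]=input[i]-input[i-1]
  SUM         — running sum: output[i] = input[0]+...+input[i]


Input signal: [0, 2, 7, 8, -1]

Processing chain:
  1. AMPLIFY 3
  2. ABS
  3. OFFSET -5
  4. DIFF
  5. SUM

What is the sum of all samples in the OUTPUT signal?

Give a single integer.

Answer: 29

Derivation:
Input: [0, 2, 7, 8, -1]
Stage 1 (AMPLIFY 3): 0*3=0, 2*3=6, 7*3=21, 8*3=24, -1*3=-3 -> [0, 6, 21, 24, -3]
Stage 2 (ABS): |0|=0, |6|=6, |21|=21, |24|=24, |-3|=3 -> [0, 6, 21, 24, 3]
Stage 3 (OFFSET -5): 0+-5=-5, 6+-5=1, 21+-5=16, 24+-5=19, 3+-5=-2 -> [-5, 1, 16, 19, -2]
Stage 4 (DIFF): s[0]=-5, 1--5=6, 16-1=15, 19-16=3, -2-19=-21 -> [-5, 6, 15, 3, -21]
Stage 5 (SUM): sum[0..0]=-5, sum[0..1]=1, sum[0..2]=16, sum[0..3]=19, sum[0..4]=-2 -> [-5, 1, 16, 19, -2]
Output sum: 29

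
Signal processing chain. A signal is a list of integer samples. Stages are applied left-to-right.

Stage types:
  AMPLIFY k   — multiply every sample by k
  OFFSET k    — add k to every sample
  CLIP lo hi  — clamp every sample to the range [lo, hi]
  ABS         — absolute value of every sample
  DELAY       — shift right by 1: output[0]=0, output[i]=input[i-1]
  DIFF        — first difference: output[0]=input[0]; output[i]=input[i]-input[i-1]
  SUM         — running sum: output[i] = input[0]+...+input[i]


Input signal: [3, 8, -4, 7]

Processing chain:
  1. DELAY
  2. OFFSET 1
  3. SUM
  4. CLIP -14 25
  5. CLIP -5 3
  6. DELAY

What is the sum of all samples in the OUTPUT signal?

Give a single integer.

Input: [3, 8, -4, 7]
Stage 1 (DELAY): [0, 3, 8, -4] = [0, 3, 8, -4] -> [0, 3, 8, -4]
Stage 2 (OFFSET 1): 0+1=1, 3+1=4, 8+1=9, -4+1=-3 -> [1, 4, 9, -3]
Stage 3 (SUM): sum[0..0]=1, sum[0..1]=5, sum[0..2]=14, sum[0..3]=11 -> [1, 5, 14, 11]
Stage 4 (CLIP -14 25): clip(1,-14,25)=1, clip(5,-14,25)=5, clip(14,-14,25)=14, clip(11,-14,25)=11 -> [1, 5, 14, 11]
Stage 5 (CLIP -5 3): clip(1,-5,3)=1, clip(5,-5,3)=3, clip(14,-5,3)=3, clip(11,-5,3)=3 -> [1, 3, 3, 3]
Stage 6 (DELAY): [0, 1, 3, 3] = [0, 1, 3, 3] -> [0, 1, 3, 3]
Output sum: 7

Answer: 7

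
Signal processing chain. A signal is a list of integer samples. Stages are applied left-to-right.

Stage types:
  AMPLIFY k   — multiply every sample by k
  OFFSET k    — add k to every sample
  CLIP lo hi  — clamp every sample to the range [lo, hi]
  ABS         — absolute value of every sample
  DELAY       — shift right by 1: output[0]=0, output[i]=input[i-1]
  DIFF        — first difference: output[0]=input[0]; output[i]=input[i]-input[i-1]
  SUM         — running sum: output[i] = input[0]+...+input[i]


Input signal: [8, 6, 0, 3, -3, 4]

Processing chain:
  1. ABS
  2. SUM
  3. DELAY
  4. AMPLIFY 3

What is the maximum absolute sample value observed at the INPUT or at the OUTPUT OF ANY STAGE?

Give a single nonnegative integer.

Answer: 60

Derivation:
Input: [8, 6, 0, 3, -3, 4] (max |s|=8)
Stage 1 (ABS): |8|=8, |6|=6, |0|=0, |3|=3, |-3|=3, |4|=4 -> [8, 6, 0, 3, 3, 4] (max |s|=8)
Stage 2 (SUM): sum[0..0]=8, sum[0..1]=14, sum[0..2]=14, sum[0..3]=17, sum[0..4]=20, sum[0..5]=24 -> [8, 14, 14, 17, 20, 24] (max |s|=24)
Stage 3 (DELAY): [0, 8, 14, 14, 17, 20] = [0, 8, 14, 14, 17, 20] -> [0, 8, 14, 14, 17, 20] (max |s|=20)
Stage 4 (AMPLIFY 3): 0*3=0, 8*3=24, 14*3=42, 14*3=42, 17*3=51, 20*3=60 -> [0, 24, 42, 42, 51, 60] (max |s|=60)
Overall max amplitude: 60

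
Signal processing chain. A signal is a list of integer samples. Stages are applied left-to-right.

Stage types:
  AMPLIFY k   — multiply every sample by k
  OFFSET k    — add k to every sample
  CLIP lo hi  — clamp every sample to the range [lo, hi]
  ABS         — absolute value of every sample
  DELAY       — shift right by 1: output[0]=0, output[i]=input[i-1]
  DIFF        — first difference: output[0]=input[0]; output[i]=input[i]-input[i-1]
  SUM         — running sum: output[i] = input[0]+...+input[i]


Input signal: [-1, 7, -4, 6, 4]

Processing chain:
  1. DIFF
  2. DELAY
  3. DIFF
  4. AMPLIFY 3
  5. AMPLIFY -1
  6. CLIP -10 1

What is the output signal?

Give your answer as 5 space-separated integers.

Input: [-1, 7, -4, 6, 4]
Stage 1 (DIFF): s[0]=-1, 7--1=8, -4-7=-11, 6--4=10, 4-6=-2 -> [-1, 8, -11, 10, -2]
Stage 2 (DELAY): [0, -1, 8, -11, 10] = [0, -1, 8, -11, 10] -> [0, -1, 8, -11, 10]
Stage 3 (DIFF): s[0]=0, -1-0=-1, 8--1=9, -11-8=-19, 10--11=21 -> [0, -1, 9, -19, 21]
Stage 4 (AMPLIFY 3): 0*3=0, -1*3=-3, 9*3=27, -19*3=-57, 21*3=63 -> [0, -3, 27, -57, 63]
Stage 5 (AMPLIFY -1): 0*-1=0, -3*-1=3, 27*-1=-27, -57*-1=57, 63*-1=-63 -> [0, 3, -27, 57, -63]
Stage 6 (CLIP -10 1): clip(0,-10,1)=0, clip(3,-10,1)=1, clip(-27,-10,1)=-10, clip(57,-10,1)=1, clip(-63,-10,1)=-10 -> [0, 1, -10, 1, -10]

Answer: 0 1 -10 1 -10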